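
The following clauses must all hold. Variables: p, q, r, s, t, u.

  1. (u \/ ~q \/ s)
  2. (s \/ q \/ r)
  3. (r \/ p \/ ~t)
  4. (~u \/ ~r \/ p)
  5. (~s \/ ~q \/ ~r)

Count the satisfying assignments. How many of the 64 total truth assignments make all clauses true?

29

Split on r, then q.
  r=T, q=T: remaining (p,s,t,u) ∈ {(T,F,F,T); (T,F,T,T)} — 2.
  r=T, q=F: s, t free; 3 ways for (p,u) × 2^2 = 12.
  r=F, q=T: 9 of the 16 assignments to (p,s,t,u) work.
  r=F, q=F: u free; 3 ways for (p,s,t) × 2^1 = 6.
Total: 2 + 12 + 9 + 6 = 29.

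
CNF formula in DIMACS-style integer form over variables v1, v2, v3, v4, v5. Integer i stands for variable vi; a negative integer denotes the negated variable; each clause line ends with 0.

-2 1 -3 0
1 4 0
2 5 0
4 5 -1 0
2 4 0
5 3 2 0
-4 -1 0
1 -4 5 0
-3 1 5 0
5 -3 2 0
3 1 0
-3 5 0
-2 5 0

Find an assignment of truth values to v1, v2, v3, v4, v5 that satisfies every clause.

v1 = True, v2 = True, v3 = True, v4 = False, v5 = True

Pure literal: v5 appears only positively; assign v5 = True.
Set v1 = True and propagate.
  then v4 is forced to False.
  then v2 is forced to True.
v3 is now unconstrained; take v3 = True.
Every clause has at least one true literal under this assignment.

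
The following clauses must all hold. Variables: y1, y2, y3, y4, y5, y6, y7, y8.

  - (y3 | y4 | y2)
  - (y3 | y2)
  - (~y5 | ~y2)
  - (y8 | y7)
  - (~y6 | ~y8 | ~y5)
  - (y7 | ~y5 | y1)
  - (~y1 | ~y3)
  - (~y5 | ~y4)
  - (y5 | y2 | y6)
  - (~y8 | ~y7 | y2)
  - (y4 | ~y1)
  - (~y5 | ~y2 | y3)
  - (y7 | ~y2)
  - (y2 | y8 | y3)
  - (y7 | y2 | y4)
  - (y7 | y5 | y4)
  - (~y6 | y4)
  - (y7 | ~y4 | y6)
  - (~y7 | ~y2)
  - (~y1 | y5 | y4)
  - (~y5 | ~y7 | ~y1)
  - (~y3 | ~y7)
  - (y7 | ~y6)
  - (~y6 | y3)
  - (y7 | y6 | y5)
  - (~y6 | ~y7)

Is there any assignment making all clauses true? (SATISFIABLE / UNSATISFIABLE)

UNSATISFIABLE

y7 = True:
  propagation gives y2=False, y3=True; an empty clause results — contradiction.
y7 = False:
  propagation gives y8=True, y2=False, y3=True, y1=False; an empty clause results — contradiction.
Every branch closes, so no satisfying assignment exists.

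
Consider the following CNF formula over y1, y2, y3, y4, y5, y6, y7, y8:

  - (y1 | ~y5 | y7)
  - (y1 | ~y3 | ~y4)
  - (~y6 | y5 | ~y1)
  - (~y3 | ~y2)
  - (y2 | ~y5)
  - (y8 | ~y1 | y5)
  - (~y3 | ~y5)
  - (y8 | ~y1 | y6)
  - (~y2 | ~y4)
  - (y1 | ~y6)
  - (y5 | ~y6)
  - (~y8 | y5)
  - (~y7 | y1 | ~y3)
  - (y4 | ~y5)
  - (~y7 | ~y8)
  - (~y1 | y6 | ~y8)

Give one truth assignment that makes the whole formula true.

Pure literal: y3 appears only negated; assign y3 = False.
Set y1 = False and propagate.
  then y6 is forced to False.
Try y2 = False.
  then y5 is forced to False.
  then y8 is forced to False.
y4, y7 are now unconstrained; take y4 = False, y7 = True.
Every clause has at least one true literal under this assignment.

y1=F  y2=F  y3=F  y4=F  y5=F  y6=F  y7=T  y8=F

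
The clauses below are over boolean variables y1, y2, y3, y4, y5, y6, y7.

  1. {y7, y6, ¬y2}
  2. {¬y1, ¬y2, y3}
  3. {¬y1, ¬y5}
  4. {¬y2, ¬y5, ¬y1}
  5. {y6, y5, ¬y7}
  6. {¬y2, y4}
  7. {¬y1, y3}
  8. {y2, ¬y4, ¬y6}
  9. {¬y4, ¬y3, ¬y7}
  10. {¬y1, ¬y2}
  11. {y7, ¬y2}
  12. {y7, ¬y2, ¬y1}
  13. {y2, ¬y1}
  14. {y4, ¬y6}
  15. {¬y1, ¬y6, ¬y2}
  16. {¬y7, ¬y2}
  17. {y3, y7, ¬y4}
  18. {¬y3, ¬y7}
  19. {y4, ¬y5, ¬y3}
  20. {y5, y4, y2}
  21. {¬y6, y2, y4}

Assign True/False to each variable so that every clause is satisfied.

Pure literal: y1 appears only negated; assign y1 = False.
Try y2 = False.
Set y3 = False and propagate.
Branch on y4: take y4 = False.
  then y6 is forced to False.
  then y5 is forced to True.
y7 is now unconstrained; take y7 = False.
Check each clause:
  1. {¬y2, y6, y7} — ¬y2 is true.
  2. {¬y2, ¬y1, y3} — ¬y1 is true.
  3. {¬y5, ¬y1} — ¬y1 is true.
  4. {¬y2, ¬y5, ¬y1} — ¬y2 is true.
  5. {¬y7, y5, y6} — ¬y7 is true.
  6. {¬y2, y4} — ¬y2 is true.
  7. {¬y1, y3} — ¬y1 is true.
  8. {¬y6, y2, ¬y4} — ¬y6 is true.
  9. {¬y7, ¬y3, ¬y4} — ¬y7 is true.
  10. {¬y1, ¬y2} — ¬y2 is true.
  11. {y7, ¬y2} — ¬y2 is true.
  12. {¬y2, y7, ¬y1} — ¬y1 is true.
  13. {y2, ¬y1} — ¬y1 is true.
  14. {y4, ¬y6} — ¬y6 is true.
  15. {¬y1, ¬y6, ¬y2} — ¬y6 is true.
  16. {¬y2, ¬y7} — ¬y7 is true.
  17. {¬y4, y3, y7} — ¬y4 is true.
  18. {¬y7, ¬y3} — ¬y7 is true.
  19. {y4, ¬y3, ¬y5} — ¬y3 is true.
  20. {y5, y2, y4} — y5 is true.
  21. {y2, ¬y6, y4} — ¬y6 is true.

y1 = 0, y2 = 0, y3 = 0, y4 = 0, y5 = 1, y6 = 0, y7 = 0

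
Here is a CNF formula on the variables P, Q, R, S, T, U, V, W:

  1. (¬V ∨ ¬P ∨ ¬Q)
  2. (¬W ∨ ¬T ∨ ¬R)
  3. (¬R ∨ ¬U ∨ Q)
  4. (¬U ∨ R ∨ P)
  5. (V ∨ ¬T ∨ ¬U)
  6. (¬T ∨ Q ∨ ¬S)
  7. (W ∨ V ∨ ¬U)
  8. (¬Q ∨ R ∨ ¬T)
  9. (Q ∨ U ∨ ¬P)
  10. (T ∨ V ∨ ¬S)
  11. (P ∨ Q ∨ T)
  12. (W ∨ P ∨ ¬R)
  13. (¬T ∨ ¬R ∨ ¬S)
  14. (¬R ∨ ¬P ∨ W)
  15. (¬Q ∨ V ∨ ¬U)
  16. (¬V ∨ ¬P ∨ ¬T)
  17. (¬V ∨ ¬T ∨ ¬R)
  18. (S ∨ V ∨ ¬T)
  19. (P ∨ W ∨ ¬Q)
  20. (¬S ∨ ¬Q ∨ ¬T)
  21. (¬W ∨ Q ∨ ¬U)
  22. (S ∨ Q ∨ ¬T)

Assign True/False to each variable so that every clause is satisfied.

Branch on P: take P = True.
Branch on Q: take Q = True.
  then V is forced to False.
  then U is forced to False.
The remaining clauses are satisfied by R = True, S = False, T = False, W = True.
Check each clause:
  1. (¬Q ∨ ¬V ∨ ¬P) — ¬V is true.
  2. (¬T ∨ ¬W ∨ ¬R) — ¬T is true.
  3. (¬U ∨ Q ∨ ¬R) — Q is true.
  4. (P ∨ ¬U ∨ R) — P is true.
  5. (¬U ∨ ¬T ∨ V) — ¬U is true.
  6. (¬T ∨ ¬S ∨ Q) — Q is true.
  7. (V ∨ ¬U ∨ W) — W is true.
  8. (R ∨ ¬T ∨ ¬Q) — R is true.
  9. (¬P ∨ U ∨ Q) — Q is true.
  10. (T ∨ ¬S ∨ V) — ¬S is true.
  11. (P ∨ Q ∨ T) — P is true.
  12. (W ∨ P ∨ ¬R) — W is true.
  13. (¬R ∨ ¬S ∨ ¬T) — ¬T is true.
  14. (¬R ∨ ¬P ∨ W) — W is true.
  15. (¬Q ∨ ¬U ∨ V) — ¬U is true.
  16. (¬T ∨ ¬P ∨ ¬V) — ¬V is true.
  17. (¬R ∨ ¬V ∨ ¬T) — ¬V is true.
  18. (¬T ∨ S ∨ V) — ¬T is true.
  19. (¬Q ∨ W ∨ P) — W is true.
  20. (¬T ∨ ¬S ∨ ¬Q) — ¬T is true.
  21. (¬U ∨ ¬W ∨ Q) — ¬U is true.
  22. (¬T ∨ Q ∨ S) — Q is true.

P=1, Q=1, R=1, S=0, T=0, U=0, V=0, W=1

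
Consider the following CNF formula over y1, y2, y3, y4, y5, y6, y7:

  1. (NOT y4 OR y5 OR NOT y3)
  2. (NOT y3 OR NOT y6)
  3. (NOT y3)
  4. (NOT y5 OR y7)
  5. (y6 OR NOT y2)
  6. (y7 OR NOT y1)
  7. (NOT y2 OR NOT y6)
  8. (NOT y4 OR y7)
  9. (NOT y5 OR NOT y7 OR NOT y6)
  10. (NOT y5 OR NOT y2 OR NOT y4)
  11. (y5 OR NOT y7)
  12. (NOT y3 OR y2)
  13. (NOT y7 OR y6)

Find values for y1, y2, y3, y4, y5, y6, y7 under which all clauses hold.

The clause (NOT y3) is unit: y3 must be False.
y1 occurs only negated in the remaining clauses — set y1 = False.
y2 occurs only negated in the remaining clauses — set y2 = False.
Try y4 = False.
Set y5 = False and propagate.
  then y7 is forced to False.
y6 is now unconstrained; take y6 = False.

y1 = False  y2 = False  y3 = False  y4 = False  y5 = False  y6 = False  y7 = False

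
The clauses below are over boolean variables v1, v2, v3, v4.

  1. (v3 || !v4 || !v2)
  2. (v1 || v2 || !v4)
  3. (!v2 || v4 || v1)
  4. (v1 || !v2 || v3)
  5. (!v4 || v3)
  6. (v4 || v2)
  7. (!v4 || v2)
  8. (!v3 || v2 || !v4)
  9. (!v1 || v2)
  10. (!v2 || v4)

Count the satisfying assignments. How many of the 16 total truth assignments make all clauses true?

2

Satisfying assignments:
  v1=0 v2=1 v3=1 v4=1
  v1=1 v2=1 v3=1 v4=1
That's 2 in total.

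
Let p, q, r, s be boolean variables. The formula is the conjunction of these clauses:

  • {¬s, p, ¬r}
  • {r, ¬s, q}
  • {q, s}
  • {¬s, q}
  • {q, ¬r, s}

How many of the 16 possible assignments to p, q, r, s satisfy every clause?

7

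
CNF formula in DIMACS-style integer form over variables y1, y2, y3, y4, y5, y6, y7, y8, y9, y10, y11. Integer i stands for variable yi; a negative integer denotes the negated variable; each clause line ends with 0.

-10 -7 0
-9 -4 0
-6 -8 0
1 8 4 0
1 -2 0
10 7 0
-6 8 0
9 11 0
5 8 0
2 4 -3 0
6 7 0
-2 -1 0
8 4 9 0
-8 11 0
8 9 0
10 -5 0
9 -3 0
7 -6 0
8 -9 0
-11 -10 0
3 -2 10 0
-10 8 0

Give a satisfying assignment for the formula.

y1 = F, y2 = F, y3 = F, y4 = T, y5 = F, y6 = F, y7 = T, y8 = T, y9 = F, y10 = F, y11 = T

Set y1 = False and propagate.
  then y2 is forced to False.
Branch on y3: take y3 = False.
For the remaining variables, y4 = True, y5 = False, y6 = False, y7 = True, y8 = True, y9 = False, y10 = False, y11 = True works.
Every clause has at least one true literal under this assignment.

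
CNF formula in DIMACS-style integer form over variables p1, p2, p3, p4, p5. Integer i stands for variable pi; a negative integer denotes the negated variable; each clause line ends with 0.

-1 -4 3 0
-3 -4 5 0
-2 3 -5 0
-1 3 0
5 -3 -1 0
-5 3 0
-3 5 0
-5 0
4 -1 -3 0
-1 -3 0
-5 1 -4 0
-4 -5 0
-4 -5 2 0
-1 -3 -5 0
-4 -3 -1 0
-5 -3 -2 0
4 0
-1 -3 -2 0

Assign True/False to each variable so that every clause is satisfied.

p1=0  p2=1  p3=0  p4=1  p5=0

(NOT p5) is a unit clause, so p5 = False.
(NOT p3) is a unit clause, so p3 = False.
(NOT p1) is a unit clause, so p1 = False.
Unit propagation: (p4) forces p4 = True.
p2 is now unconstrained; take p2 = True.
Every clause has at least one true literal under this assignment.
Check each clause:
  1. (p3 OR NOT p1 OR NOT p4) — NOT p1 is true.
  2. (NOT p4 OR NOT p3 OR p5) — NOT p3 is true.
  3. (p3 OR NOT p2 OR NOT p5) — NOT p5 is true.
  4. (p3 OR NOT p1) — NOT p1 is true.
  5. (NOT p3 OR NOT p1 OR p5) — NOT p3 is true.
  6. (p3 OR NOT p5) — NOT p5 is true.
  7. (NOT p3 OR p5) — NOT p3 is true.
  8. (NOT p5) — NOT p5 is true.
  9. (p4 OR NOT p1 OR NOT p3) — p4 is true.
  10. (NOT p3 OR NOT p1) — NOT p3 is true.
  11. (p1 OR NOT p4 OR NOT p5) — NOT p5 is true.
  12. (NOT p4 OR NOT p5) — NOT p5 is true.
  13. (NOT p4 OR p2 OR NOT p5) — p2 is true.
  14. (NOT p1 OR NOT p3 OR NOT p5) — NOT p5 is true.
  15. (NOT p1 OR NOT p4 OR NOT p3) — NOT p3 is true.
  16. (NOT p2 OR NOT p3 OR NOT p5) — NOT p5 is true.
  17. (p4) — p4 is true.
  18. (NOT p2 OR NOT p1 OR NOT p3) — NOT p3 is true.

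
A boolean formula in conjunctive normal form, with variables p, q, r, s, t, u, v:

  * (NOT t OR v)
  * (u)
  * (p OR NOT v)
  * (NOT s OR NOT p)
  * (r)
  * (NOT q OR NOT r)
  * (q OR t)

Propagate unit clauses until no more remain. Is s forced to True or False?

(u) is a unit clause: u = True.
(r) is a unit clause: r = True.
(NOT q OR NOT r): since r = True, the clause reduces to (NOT q). q = False.
(q OR t) with q = False leaves only t, so t = True.
From (NOT t OR v) and t = True: v = True.
(NOT v OR p): since v = True, the clause reduces to (p). p = True.
(NOT p OR NOT s) with p = True leaves only NOT s, so s = False.

False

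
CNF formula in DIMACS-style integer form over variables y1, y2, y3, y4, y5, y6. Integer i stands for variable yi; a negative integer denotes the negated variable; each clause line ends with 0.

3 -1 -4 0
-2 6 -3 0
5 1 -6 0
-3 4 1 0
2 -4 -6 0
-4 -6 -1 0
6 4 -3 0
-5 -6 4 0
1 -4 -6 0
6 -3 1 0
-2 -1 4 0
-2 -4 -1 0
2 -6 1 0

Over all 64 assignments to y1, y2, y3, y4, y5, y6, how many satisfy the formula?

Case analysis on y1 and y4:
  y1=1, y4=1: remaining (y2,y3,y5,y6) ∈ {(0,1,0,0); (0,1,1,0)} — 2.
  y1=1, y4=0: remaining (y2,y3,y5,y6) ∈ {(0,0,0,0); (0,0,0,1); (0,0,1,0); (0,1,0,1)} — 4.
  y1=0, y4=1: remaining (y2,y3,y5,y6) ∈ {(0,0,0,0); (0,0,1,0); (1,0,0,0); (1,0,1,0)} — 4.
  y1=0, y4=0: remaining (y2,y3,y5,y6) ∈ {(0,0,0,0); (0,0,1,0); (1,0,0,0); (1,0,1,0)} — 4.
Total: 2 + 4 + 4 + 4 = 14.

14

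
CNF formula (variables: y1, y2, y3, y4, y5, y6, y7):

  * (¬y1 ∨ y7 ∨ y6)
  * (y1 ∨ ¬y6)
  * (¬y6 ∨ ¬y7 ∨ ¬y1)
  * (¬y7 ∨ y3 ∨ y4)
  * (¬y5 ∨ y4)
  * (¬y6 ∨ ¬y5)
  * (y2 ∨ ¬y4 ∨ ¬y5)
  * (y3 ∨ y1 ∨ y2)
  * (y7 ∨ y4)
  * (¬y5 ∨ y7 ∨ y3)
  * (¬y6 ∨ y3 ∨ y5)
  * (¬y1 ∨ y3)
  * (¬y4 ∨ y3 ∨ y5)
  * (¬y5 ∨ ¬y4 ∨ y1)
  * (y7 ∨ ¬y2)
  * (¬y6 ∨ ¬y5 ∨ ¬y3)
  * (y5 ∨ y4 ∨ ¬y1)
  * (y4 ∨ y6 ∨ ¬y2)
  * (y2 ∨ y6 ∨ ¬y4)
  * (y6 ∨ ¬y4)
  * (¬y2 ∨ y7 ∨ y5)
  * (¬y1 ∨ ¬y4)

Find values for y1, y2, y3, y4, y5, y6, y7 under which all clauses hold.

Branch on y1: take y1 = False.
  then y6 is forced to False.
  then y4 is forced to False.
  then y5 is forced to False.
  then y7 is forced to True.
  then y3 is forced to True.
  then y2 is forced to False.
Every clause has at least one true literal under this assignment.

y1 = F  y2 = F  y3 = T  y4 = F  y5 = F  y6 = F  y7 = T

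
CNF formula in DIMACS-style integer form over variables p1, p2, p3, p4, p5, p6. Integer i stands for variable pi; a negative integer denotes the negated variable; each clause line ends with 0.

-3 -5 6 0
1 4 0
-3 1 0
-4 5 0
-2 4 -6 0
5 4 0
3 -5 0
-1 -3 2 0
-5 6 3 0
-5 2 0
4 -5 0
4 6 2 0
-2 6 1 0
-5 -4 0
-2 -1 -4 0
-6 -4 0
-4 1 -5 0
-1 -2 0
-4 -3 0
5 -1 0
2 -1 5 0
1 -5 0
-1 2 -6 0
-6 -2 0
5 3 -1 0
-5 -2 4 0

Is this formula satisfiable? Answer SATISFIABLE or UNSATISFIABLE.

UNSATISFIABLE

p5 = True:
  propagation gives p3=True, p6=True, p1=True, p2=True; an empty clause results — contradiction.
p5 = False:
  propagation gives p4=False; an empty clause results — contradiction.
Every branch closes, so no satisfying assignment exists.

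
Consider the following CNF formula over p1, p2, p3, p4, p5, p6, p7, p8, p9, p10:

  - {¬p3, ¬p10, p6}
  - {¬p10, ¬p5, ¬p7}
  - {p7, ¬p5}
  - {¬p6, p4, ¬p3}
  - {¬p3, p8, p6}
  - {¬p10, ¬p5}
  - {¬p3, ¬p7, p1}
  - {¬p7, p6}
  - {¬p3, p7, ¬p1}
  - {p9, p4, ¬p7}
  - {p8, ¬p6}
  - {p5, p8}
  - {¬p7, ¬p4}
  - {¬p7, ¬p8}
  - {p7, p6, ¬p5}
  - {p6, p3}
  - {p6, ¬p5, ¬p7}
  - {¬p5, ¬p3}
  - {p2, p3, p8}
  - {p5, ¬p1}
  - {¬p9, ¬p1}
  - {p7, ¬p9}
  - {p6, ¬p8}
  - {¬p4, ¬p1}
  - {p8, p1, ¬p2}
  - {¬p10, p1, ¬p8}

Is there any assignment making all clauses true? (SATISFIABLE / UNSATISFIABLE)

SATISFIABLE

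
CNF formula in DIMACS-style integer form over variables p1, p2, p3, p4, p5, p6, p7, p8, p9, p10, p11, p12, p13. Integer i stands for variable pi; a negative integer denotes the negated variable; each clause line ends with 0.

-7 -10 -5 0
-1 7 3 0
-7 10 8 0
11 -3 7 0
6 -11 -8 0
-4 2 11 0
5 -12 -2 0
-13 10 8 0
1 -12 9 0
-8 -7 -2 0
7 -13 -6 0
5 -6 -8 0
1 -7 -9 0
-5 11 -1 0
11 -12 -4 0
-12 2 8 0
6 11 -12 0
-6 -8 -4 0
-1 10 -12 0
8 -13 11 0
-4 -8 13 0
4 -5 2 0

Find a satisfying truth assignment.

p1=True, p2=True, p3=True, p4=True, p5=True, p6=False, p7=False, p8=False, p9=False, p10=True, p11=True, p12=True, p13=False

Try p1 = True.
The remaining clauses are satisfied by p2 = True, p3 = True, p4 = True, p5 = True, p6 = False, p7 = False, p8 = False, p9 = False, p10 = True, p11 = True, p12 = True, p13 = False.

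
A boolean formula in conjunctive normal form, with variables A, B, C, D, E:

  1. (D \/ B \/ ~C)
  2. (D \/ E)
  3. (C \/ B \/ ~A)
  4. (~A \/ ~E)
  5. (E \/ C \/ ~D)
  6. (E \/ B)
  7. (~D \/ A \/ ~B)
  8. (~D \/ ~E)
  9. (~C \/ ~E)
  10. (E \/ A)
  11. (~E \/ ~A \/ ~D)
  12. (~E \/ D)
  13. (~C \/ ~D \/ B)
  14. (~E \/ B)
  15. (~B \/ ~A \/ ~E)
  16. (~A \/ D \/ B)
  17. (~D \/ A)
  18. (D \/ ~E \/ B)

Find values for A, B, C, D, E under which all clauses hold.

A = 1  B = 1  C = 1  D = 1  E = 0

Check each clause:
  1. (~C \/ B \/ D) — B is true.
  2. (E \/ D) — D is true.
  3. (B \/ ~A \/ C) — B is true.
  4. (~E \/ ~A) — ~E is true.
  5. (C \/ E \/ ~D) — C is true.
  6. (B \/ E) — B is true.
  7. (~D \/ A \/ ~B) — A is true.
  8. (~E \/ ~D) — ~E is true.
  9. (~E \/ ~C) — ~E is true.
  10. (E \/ A) — A is true.
  11. (~D \/ ~A \/ ~E) — ~E is true.
  12. (~E \/ D) — ~E is true.
  13. (~C \/ ~D \/ B) — B is true.
  14. (~E \/ B) — B is true.
  15. (~E \/ ~A \/ ~B) — ~E is true.
  16. (~A \/ B \/ D) — B is true.
  17. (A \/ ~D) — A is true.
  18. (~E \/ B \/ D) — B is true.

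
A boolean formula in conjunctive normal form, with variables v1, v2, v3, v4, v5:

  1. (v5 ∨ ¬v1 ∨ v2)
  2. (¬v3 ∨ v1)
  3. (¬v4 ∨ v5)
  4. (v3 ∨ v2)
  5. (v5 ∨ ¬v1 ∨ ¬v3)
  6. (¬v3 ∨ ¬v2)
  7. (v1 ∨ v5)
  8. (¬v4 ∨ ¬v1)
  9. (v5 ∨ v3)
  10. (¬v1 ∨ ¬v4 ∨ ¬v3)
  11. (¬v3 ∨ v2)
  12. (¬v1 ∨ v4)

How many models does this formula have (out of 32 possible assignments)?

The models are:
  v1=F v2=T v3=F v4=F v5=T
  v1=F v2=T v3=F v4=T v5=T
Count: 2.

2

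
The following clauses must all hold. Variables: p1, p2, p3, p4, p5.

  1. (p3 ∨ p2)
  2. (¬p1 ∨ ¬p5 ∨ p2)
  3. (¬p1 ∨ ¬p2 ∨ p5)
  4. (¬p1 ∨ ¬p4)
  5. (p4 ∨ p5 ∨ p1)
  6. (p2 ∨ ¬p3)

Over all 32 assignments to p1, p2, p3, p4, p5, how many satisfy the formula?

Case analysis on p1 and p2:
  p1=T, p2=T: remaining (p3,p4,p5) ∈ {(F,F,T); (T,F,T)} — 2.
  p1=T, p2=F: a clause becomes empty — 0.
  p1=F, p2=T: p3 free; 3 ways for (p4,p5) × 2^1 = 6.
  p1=F, p2=F: a clause becomes empty — 0.
Total: 2 + 0 + 6 + 0 = 8.

8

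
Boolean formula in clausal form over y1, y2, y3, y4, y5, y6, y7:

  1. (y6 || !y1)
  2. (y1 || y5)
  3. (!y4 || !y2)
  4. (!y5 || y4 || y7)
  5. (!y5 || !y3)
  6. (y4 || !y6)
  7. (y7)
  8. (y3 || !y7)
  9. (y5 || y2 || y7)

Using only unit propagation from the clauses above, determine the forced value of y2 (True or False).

False

(y7) is a unit clause: y7 = True.
From (!y7 || y3) and y7 = True: y3 = True.
From (!y3 || !y5) and y3 = True: y5 = False.
(y1 || y5): since y5 = False, the clause reduces to (y1). y1 = True.
(!y1 || y6) with y1 = True leaves only y6, so y6 = True.
From (y4 || !y6) and y6 = True: y4 = True.
From (!y4 || !y2) and y4 = True: y2 = False.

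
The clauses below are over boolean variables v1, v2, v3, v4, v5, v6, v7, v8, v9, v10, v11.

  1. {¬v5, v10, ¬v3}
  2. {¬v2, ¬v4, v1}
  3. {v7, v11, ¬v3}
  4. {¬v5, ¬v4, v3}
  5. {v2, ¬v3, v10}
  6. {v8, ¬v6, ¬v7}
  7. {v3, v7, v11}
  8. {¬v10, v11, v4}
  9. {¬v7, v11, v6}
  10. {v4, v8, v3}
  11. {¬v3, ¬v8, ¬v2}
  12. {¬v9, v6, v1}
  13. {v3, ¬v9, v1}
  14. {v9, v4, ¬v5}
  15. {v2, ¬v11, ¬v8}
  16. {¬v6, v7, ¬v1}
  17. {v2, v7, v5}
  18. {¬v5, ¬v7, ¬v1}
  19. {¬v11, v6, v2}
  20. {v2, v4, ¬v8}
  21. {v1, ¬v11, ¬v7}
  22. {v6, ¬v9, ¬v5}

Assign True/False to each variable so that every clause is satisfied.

v1=T, v2=T, v3=F, v4=F, v5=F, v6=T, v7=T, v8=T, v9=T, v10=T, v11=T

Branch on v1: take v1 = True.
Set v2 = True and propagate.
For the remaining variables, v3 = False, v4 = False, v5 = False, v6 = True, v7 = True, v8 = True, v9 = True, v10 = True, v11 = True works.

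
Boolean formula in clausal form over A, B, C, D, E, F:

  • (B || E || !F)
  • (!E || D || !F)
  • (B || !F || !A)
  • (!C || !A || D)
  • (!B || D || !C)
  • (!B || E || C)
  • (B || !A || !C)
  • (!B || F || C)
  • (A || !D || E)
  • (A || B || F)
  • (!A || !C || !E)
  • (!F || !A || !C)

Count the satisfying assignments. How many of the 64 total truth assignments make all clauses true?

11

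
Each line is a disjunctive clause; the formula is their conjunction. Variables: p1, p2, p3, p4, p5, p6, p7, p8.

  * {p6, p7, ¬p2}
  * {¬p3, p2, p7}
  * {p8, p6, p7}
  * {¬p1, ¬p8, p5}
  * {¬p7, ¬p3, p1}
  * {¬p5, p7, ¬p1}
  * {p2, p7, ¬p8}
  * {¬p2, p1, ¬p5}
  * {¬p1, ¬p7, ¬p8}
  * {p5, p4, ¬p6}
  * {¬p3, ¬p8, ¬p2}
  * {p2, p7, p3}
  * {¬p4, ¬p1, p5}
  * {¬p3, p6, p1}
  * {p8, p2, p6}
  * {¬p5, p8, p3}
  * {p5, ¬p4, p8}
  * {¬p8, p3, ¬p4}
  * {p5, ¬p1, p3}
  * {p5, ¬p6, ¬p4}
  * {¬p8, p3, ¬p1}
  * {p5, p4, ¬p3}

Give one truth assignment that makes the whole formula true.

p1=T, p2=T, p3=T, p4=T, p5=T, p6=T, p7=T, p8=F

Check each clause:
  1. {p7, ¬p2, p6} — p6 is true.
  2. {p2, p7, ¬p3} — p2 is true.
  3. {p7, p8, p6} — p6 is true.
  4. {p5, ¬p8, ¬p1} — ¬p8 is true.
  5. {¬p7, p1, ¬p3} — p1 is true.
  6. {¬p1, p7, ¬p5} — p7 is true.
  7. {¬p8, p7, p2} — ¬p8 is true.
  8. {¬p2, p1, ¬p5} — p1 is true.
  9. {¬p7, ¬p1, ¬p8} — ¬p8 is true.
  10. {p5, ¬p6, p4} — p4 is true.
  11. {¬p2, ¬p3, ¬p8} — ¬p8 is true.
  12. {p3, p7, p2} — p2 is true.
  13. {¬p1, ¬p4, p5} — p5 is true.
  14. {p1, p6, ¬p3} — p1 is true.
  15. {p6, p2, p8} — p2 is true.
  16. {¬p5, p3, p8} — p3 is true.
  17. {p8, p5, ¬p4} — p5 is true.
  18. {p3, ¬p4, ¬p8} — ¬p8 is true.
  19. {¬p1, p3, p5} — p3 is true.
  20. {¬p4, p5, ¬p6} — p5 is true.
  21. {p3, ¬p1, ¬p8} — ¬p8 is true.
  22. {¬p3, p5, p4} — p5 is true.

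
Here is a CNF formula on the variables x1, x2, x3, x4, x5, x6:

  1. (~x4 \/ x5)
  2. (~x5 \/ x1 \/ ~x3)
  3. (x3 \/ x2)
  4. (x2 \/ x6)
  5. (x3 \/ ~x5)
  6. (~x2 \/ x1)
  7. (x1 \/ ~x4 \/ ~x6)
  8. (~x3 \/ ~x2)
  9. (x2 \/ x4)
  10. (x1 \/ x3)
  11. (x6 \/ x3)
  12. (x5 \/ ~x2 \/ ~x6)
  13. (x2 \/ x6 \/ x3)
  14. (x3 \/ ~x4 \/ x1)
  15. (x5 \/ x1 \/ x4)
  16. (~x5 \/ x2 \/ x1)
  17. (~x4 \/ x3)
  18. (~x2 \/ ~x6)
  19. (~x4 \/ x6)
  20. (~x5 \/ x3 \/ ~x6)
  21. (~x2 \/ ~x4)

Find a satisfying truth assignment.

x1=T, x2=F, x3=T, x4=T, x5=T, x6=T

x1 occurs only positively in the remaining clauses — set x1 = True.
Try x2 = False.
  then x3 is forced to True.
  then x6 is forced to True.
  then x4 is forced to True.
  then x5 is forced to True.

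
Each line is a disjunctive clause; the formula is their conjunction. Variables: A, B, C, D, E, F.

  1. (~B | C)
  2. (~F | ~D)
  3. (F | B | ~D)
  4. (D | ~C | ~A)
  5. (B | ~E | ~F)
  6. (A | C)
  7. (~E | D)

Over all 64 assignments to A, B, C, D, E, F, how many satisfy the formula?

10

Split on D, then B.
  D=1, B=1: remaining (A,C,E,F) ∈ {(0,1,0,0); (0,1,1,0); (1,1,0,0); (1,1,1,0)} — 4.
  D=1, B=0: a clause becomes empty — 0.
  D=0, B=1: remaining (A,C,E,F) ∈ {(0,1,0,0); (0,1,0,1)} — 2.
  D=0, B=0: remaining (A,C,E,F) ∈ {(0,1,0,0); (0,1,0,1); (1,0,0,0); (1,0,0,1)} — 4.
Total: 4 + 0 + 2 + 4 = 10.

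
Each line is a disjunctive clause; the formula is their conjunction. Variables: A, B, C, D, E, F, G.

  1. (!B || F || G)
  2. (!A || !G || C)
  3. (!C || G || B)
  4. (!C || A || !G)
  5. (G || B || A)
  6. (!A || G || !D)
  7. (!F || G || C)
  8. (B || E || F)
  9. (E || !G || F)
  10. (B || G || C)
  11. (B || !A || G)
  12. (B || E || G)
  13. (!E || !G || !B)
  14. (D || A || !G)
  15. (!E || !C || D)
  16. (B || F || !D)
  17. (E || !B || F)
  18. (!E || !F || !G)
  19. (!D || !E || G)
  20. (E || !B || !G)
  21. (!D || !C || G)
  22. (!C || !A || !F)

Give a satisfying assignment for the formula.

A=False, B=True, C=True, D=False, E=False, F=True, G=False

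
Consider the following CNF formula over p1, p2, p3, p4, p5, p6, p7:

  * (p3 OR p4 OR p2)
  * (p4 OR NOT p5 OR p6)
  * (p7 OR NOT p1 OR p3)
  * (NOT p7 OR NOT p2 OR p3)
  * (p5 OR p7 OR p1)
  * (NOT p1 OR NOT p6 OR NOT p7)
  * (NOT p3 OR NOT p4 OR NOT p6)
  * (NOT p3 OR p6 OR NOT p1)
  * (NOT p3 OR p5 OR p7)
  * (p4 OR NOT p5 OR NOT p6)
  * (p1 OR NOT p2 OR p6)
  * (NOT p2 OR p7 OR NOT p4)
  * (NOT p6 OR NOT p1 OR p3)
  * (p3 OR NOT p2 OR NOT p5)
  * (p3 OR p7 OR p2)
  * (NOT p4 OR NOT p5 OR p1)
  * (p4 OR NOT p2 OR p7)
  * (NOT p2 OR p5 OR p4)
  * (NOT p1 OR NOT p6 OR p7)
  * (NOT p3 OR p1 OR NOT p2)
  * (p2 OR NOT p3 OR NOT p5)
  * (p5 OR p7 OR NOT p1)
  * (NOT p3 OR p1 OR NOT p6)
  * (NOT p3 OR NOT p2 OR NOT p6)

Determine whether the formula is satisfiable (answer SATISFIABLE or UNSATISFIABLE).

Try p1 = False.
Try p2 = False.
The remaining clauses are satisfied by p3 = True, p4 = True, p5 = False, p6 = False, p7 = True.
Every clause has at least one true literal under this assignment.
So p1=F, p2=F, p3=T, p4=T, p5=F, p6=F, p7=T is a satisfying assignment.

SATISFIABLE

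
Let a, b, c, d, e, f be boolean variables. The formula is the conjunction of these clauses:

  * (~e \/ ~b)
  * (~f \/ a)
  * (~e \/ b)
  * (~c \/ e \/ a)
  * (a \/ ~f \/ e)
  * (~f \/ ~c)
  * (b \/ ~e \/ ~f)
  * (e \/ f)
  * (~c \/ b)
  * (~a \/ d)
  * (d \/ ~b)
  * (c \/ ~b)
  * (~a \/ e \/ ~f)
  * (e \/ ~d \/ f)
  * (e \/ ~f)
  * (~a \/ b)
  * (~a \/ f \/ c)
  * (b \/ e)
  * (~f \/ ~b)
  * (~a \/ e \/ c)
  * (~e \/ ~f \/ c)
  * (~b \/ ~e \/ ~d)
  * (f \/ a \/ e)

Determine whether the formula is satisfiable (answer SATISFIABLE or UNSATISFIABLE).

e = True:
  propagation gives b=False; an empty clause results — contradiction.
e = False:
  propagation gives f=True; an empty clause results — contradiction.
Every branch closes, so no satisfying assignment exists.

UNSATISFIABLE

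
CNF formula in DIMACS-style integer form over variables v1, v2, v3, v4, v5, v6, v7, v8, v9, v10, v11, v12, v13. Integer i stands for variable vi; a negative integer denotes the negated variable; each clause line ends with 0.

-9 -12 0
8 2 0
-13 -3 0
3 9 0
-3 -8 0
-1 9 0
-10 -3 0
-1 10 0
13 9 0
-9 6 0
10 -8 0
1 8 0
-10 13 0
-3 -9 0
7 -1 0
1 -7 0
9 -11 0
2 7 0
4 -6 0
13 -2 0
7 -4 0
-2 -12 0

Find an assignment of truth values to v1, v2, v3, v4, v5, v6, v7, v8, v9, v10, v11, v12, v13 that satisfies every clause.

v11 occurs only negated in the remaining clauses — set v11 = False.
v12 occurs only negated in the remaining clauses — set v12 = False.
Set v1 = True and propagate.
  then v9 is forced to True.
  then v10 is forced to True.
  then v3 is forced to False.
  then v6 is forced to True.
  then v13 is forced to True.
  then v7 is forced to True.
  then v4 is forced to True.
Branch on v2: take v2 = True.
v5, v8 are now unconstrained; take v5 = False, v8 = False.
Every clause has at least one true literal under this assignment.

v1=True, v2=True, v3=False, v4=True, v5=False, v6=True, v7=True, v8=False, v9=True, v10=True, v11=False, v12=False, v13=True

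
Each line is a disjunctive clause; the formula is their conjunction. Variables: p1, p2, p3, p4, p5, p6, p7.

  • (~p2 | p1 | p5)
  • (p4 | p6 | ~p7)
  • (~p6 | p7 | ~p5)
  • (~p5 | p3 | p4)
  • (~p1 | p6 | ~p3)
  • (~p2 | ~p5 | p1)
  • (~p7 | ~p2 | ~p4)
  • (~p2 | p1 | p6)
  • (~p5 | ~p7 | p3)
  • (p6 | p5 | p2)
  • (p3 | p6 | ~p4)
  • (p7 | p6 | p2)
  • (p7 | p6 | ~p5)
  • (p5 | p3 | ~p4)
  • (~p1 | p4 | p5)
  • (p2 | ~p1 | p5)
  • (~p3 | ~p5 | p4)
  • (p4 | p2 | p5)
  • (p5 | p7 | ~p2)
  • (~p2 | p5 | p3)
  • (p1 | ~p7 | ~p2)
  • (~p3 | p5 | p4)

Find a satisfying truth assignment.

p1=F  p2=F  p3=T  p4=T  p5=T  p6=F  p7=T

Check each clause:
  1. (~p2 | p1 | p5) — p5 is true.
  2. (p4 | ~p7 | p6) — p4 is true.
  3. (~p5 | ~p6 | p7) — ~p6 is true.
  4. (~p5 | p3 | p4) — p3 is true.
  5. (~p1 | ~p3 | p6) — ~p1 is true.
  6. (~p5 | ~p2 | p1) — ~p2 is true.
  7. (~p4 | ~p2 | ~p7) — ~p2 is true.
  8. (p1 | ~p2 | p6) — ~p2 is true.
  9. (~p7 | ~p5 | p3) — p3 is true.
  10. (p6 | p5 | p2) — p5 is true.
  11. (p3 | ~p4 | p6) — p3 is true.
  12. (p2 | p7 | p6) — p7 is true.
  13. (~p5 | p6 | p7) — p7 is true.
  14. (~p4 | p5 | p3) — p3 is true.
  15. (~p1 | p4 | p5) — p4 is true.
  16. (p2 | p5 | ~p1) — p5 is true.
  17. (p4 | ~p3 | ~p5) — p4 is true.
  18. (p4 | p5 | p2) — p4 is true.
  19. (p7 | ~p2 | p5) — p5 is true.
  20. (p3 | ~p2 | p5) — p3 is true.
  21. (~p2 | ~p7 | p1) — ~p2 is true.
  22. (~p3 | p5 | p4) — p5 is true.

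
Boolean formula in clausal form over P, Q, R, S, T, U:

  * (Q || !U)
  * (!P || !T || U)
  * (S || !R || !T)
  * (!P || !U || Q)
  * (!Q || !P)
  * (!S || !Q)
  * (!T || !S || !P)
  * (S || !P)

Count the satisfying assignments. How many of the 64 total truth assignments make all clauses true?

15

Split on P, then Q.
  P=T, Q=T: a clause becomes empty — 0.
  P=T, Q=F: remaining (R,S,T,U) ∈ {(F,T,F,F); (T,T,F,F)} — 2.
  P=F, Q=T: U free; 3 ways for (R,S,T) × 2^1 = 6.
  P=F, Q=F: 7 of the 16 assignments to (R,S,T,U) work.
Total: 0 + 2 + 6 + 7 = 15.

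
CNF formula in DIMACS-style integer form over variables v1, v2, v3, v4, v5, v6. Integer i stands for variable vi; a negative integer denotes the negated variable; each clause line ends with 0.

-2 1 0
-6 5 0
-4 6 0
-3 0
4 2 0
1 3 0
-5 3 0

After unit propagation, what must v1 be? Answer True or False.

True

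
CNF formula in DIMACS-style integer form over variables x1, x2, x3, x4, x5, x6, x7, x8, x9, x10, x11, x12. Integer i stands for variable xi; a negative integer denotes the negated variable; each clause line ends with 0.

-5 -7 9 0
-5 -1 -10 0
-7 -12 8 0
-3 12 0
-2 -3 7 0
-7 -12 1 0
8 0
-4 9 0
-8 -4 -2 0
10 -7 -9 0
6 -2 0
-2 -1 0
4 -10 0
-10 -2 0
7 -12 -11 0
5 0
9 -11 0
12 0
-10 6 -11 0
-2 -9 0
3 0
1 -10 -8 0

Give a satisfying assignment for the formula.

The clause (x8) is unit: x8 must be True.
(x5) is a unit clause, so x5 = True.
The clause (x12) is unit: x12 must be True.
Unit propagation: (x3) forces x3 = True.
Pure literal: x2 appears only negated; assign x2 = False.
Pure literal: x6 appears only positively; assign x6 = True.
Branch on x1: take x1 = True.
  then x10 is forced to False.
The remaining clauses are satisfied by x4 = False, x7 = False, x9 = False, x11 = False.
Every clause has at least one true literal under this assignment.

x1 = True, x2 = False, x3 = True, x4 = False, x5 = True, x6 = True, x7 = False, x8 = True, x9 = False, x10 = False, x11 = False, x12 = True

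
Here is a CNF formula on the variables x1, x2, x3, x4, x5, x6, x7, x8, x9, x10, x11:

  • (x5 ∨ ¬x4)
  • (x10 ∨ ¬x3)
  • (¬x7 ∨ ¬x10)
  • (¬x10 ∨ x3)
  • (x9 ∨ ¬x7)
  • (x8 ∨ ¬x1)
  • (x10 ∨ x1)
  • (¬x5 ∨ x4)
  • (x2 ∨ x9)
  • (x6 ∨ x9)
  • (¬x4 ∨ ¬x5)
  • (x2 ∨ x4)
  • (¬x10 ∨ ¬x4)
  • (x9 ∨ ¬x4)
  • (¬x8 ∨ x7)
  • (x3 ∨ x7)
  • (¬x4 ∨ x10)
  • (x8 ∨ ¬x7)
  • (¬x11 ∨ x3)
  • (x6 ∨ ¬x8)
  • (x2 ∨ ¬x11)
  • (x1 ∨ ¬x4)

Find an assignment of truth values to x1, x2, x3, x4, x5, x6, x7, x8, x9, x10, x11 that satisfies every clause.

x1 = F  x2 = T  x3 = T  x4 = F  x5 = F  x6 = T  x7 = F  x8 = F  x9 = T  x10 = T  x11 = T

Check each clause:
  1. (¬x4 ∨ x5) — ¬x4 is true.
  2. (¬x3 ∨ x10) — x10 is true.
  3. (¬x10 ∨ ¬x7) — ¬x7 is true.
  4. (¬x10 ∨ x3) — x3 is true.
  5. (¬x7 ∨ x9) — ¬x7 is true.
  6. (x8 ∨ ¬x1) — ¬x1 is true.
  7. (x1 ∨ x10) — x10 is true.
  8. (x4 ∨ ¬x5) — ¬x5 is true.
  9. (x2 ∨ x9) — x9 is true.
  10. (x9 ∨ x6) — x9 is true.
  11. (¬x5 ∨ ¬x4) — ¬x5 is true.
  12. (x2 ∨ x4) — x2 is true.
  13. (¬x4 ∨ ¬x10) — ¬x4 is true.
  14. (¬x4 ∨ x9) — x9 is true.
  15. (x7 ∨ ¬x8) — ¬x8 is true.
  16. (x3 ∨ x7) — x3 is true.
  17. (x10 ∨ ¬x4) — x10 is true.
  18. (¬x7 ∨ x8) — ¬x7 is true.
  19. (x3 ∨ ¬x11) — x3 is true.
  20. (¬x8 ∨ x6) — ¬x8 is true.
  21. (x2 ∨ ¬x11) — x2 is true.
  22. (x1 ∨ ¬x4) — ¬x4 is true.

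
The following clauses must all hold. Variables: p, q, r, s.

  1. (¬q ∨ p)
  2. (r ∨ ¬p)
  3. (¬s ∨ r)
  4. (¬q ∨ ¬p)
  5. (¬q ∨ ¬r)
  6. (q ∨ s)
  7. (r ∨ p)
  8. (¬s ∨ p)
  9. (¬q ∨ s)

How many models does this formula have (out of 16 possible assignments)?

1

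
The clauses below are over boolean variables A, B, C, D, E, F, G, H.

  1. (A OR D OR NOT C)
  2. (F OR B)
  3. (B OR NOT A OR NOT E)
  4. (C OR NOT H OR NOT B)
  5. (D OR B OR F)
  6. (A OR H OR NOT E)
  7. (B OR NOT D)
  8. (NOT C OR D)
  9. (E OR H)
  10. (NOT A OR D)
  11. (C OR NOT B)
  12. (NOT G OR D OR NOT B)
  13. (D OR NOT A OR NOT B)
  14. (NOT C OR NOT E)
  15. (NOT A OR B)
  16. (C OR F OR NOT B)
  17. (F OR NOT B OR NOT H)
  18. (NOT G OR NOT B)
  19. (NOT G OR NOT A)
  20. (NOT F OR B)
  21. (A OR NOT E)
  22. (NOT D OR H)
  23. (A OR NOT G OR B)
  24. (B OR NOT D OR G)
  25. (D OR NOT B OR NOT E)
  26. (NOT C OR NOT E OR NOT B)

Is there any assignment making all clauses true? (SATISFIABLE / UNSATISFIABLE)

SATISFIABLE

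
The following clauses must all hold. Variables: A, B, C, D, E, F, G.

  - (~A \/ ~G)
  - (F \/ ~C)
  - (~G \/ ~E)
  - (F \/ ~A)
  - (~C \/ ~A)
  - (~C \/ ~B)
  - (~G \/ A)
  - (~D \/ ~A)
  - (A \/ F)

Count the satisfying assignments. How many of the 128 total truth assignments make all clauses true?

16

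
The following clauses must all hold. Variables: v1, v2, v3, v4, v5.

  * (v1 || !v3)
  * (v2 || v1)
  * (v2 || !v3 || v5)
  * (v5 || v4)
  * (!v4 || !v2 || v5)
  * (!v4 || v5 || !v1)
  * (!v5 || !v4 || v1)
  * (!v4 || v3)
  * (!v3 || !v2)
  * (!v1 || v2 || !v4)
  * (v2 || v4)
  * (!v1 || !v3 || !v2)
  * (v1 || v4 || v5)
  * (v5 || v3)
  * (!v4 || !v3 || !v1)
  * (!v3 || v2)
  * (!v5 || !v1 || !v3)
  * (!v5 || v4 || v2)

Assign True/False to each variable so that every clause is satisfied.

Try v1 = True.
Branch on v2: take v2 = True.
  then v3 is forced to False.
  then v4 is forced to False.
  then v5 is forced to True.

v1 = 1, v2 = 1, v3 = 0, v4 = 0, v5 = 1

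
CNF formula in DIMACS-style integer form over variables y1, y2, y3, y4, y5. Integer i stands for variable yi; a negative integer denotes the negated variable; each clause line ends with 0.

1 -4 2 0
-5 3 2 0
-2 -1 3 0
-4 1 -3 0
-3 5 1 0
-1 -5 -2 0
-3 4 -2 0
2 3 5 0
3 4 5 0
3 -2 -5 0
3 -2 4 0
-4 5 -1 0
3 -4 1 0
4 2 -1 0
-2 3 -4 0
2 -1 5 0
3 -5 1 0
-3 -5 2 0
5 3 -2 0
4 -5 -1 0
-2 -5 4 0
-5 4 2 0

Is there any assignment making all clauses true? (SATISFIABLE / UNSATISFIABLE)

UNSATISFIABLE

y2 = True:
  y3 = True:
    propagation gives y4=True, y1=True, y5=False; an empty clause results — contradiction.
  y3 = False:
    propagation gives y1=False, y5=False; an empty clause results — contradiction.
y2 = False:
  y5 = True:
    propagation gives y3=True; an empty clause results — contradiction.
  y5 = False:
    propagation gives y3=True, y1=True; an empty clause results — contradiction.
Every branch closes, so no satisfying assignment exists.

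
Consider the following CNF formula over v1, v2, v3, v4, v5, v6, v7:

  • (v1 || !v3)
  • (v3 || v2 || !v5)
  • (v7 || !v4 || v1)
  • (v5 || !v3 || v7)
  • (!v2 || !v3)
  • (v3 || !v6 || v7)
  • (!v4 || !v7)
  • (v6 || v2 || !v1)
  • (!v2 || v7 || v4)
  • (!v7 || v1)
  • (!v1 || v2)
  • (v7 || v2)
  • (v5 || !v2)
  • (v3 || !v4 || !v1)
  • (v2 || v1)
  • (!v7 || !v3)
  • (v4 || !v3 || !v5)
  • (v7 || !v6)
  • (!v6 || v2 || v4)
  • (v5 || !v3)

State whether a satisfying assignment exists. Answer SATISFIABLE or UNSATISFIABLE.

SATISFIABLE

Branch on v1: take v1 = True.
  then v2 is forced to True.
  then v3 is forced to False.
  then v5 is forced to True.
  then v4 is forced to False.
  then v7 is forced to True.
v6 is now unconstrained; take v6 = True.
Every clause has at least one true literal under this assignment.
So v1 = 1, v2 = 1, v3 = 0, v4 = 0, v5 = 1, v6 = 1, v7 = 1 is a satisfying assignment.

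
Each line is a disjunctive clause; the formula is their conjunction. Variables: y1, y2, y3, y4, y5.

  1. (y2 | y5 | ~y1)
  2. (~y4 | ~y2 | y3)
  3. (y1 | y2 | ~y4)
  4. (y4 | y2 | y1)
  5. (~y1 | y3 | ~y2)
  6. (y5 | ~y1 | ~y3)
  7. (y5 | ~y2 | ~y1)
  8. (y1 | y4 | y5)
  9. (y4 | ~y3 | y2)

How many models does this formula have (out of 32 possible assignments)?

9

Split on y1, then y2.
  y1=T, y2=T: remaining (y3,y4,y5) ∈ {(T,F,T); (T,T,T)} — 2.
  y1=T, y2=F: remaining (y3,y4,y5) ∈ {(F,F,T); (F,T,T); (T,T,T)} — 3.
  y1=F, y2=T: remaining (y3,y4,y5) ∈ {(F,F,T); (T,F,T); (T,T,F); (T,T,T)} — 4.
  y1=F, y2=F: a clause becomes empty — 0.
Total: 2 + 3 + 4 + 0 = 9.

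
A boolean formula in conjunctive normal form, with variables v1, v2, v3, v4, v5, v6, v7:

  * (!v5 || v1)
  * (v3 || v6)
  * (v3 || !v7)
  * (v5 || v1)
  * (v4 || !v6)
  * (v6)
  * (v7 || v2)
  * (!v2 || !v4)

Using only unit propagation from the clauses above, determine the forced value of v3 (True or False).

(v6) stands alone — v6 = True.
From (!v6 || v4) and v6 = True: v4 = True.
In (!v2 || !v4), !v4 is now false; !v2 must hold, so v2 = False.
(v7 || v2): since v2 = False, the clause reduces to (v7). v7 = True.
(!v7 || v3) with v7 = True leaves only v3, so v3 = True.

True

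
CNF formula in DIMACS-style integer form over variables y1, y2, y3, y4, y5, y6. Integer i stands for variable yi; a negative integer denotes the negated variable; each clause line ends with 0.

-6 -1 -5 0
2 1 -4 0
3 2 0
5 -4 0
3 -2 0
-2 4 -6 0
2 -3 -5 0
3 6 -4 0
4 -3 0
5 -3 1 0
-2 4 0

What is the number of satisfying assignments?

3

The models are:
  y1=F y2=T y3=T y4=T y5=T y6=F
  y1=F y2=T y3=T y4=T y5=T y6=T
  y1=T y2=T y3=T y4=T y5=T y6=F
That's 3 in total.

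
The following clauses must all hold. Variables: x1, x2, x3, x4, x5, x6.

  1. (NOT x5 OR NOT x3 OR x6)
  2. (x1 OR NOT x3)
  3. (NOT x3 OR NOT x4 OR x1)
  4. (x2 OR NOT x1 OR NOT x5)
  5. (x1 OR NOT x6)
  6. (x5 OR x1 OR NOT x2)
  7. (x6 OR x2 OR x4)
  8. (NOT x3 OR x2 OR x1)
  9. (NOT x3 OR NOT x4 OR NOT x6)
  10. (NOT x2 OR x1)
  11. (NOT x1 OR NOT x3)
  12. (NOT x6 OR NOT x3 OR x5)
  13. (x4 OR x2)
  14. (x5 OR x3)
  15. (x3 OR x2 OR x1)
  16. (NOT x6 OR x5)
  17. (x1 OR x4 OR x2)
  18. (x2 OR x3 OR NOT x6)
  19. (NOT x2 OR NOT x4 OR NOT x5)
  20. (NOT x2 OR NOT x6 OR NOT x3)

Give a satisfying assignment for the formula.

x1=T, x2=T, x3=F, x4=F, x5=T, x6=T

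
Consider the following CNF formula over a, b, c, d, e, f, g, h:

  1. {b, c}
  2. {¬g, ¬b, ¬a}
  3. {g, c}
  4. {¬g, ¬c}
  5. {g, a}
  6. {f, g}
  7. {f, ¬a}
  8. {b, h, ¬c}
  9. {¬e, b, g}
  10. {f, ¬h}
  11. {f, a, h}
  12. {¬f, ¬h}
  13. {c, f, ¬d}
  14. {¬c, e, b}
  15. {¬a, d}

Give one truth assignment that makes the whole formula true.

a=F, b=T, c=F, d=T, e=T, f=T, g=T, h=F

Check each clause:
  1. {c, b} — b is true.
  2. {¬g, ¬b, ¬a} — ¬a is true.
  3. {g, c} — g is true.
  4. {¬c, ¬g} — ¬c is true.
  5. {a, g} — g is true.
  6. {g, f} — f is true.
  7. {f, ¬a} — ¬a is true.
  8. {b, ¬c, h} — b is true.
  9. {b, ¬e, g} — b is true.
  10. {f, ¬h} — ¬h is true.
  11. {a, f, h} — f is true.
  12. {¬f, ¬h} — ¬h is true.
  13. {¬d, c, f} — f is true.
  14. {b, e, ¬c} — ¬c is true.
  15. {¬a, d} — d is true.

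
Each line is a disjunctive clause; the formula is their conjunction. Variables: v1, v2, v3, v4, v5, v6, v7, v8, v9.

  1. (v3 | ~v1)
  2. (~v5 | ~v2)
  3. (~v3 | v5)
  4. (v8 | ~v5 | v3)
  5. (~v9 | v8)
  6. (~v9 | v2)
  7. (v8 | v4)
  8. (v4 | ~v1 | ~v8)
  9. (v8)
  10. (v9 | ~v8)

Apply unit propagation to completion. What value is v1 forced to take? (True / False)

False

(v8) stands alone — v8 = True.
(v9 | ~v8): since v8 = True, the clause reduces to (v9). v9 = True.
(v2 | ~v9): since v9 = True, the clause reduces to (v2). v2 = True.
In (~v2 | ~v5), ~v2 is now false; ~v5 must hold, so v5 = False.
(~v3 | v5) with v5 = False leaves only ~v3, so v3 = False.
(~v1 | v3) with v3 = False leaves only ~v1, so v1 = False.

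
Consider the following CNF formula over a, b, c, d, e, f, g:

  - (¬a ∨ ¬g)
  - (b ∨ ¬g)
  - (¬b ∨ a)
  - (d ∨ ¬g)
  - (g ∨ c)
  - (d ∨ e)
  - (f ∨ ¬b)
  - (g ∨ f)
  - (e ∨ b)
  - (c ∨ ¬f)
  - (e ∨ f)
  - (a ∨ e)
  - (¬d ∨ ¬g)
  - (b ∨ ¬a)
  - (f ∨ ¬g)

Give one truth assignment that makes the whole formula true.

a=1, b=1, c=1, d=1, e=1, f=1, g=0

Pure literal: c appears only positively; assign c = True.
e occurs only positively in the remaining clauses — set e = True.
Branch on a: take a = True.
  then g is forced to False.
  then f is forced to True.
  then b is forced to True.
d is now unconstrained; take d = True.
Every clause has at least one true literal under this assignment.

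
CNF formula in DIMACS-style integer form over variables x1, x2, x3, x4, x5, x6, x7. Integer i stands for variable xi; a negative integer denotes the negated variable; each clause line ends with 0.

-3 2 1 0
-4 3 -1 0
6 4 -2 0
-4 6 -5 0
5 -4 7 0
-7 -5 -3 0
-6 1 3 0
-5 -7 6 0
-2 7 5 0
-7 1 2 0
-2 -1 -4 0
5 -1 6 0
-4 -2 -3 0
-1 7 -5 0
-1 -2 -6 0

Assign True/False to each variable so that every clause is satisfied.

x1=True, x2=False, x3=True, x4=True, x5=False, x6=True, x7=True

Set x1 = True and propagate.
Branch on x2: take x2 = False.
The remaining clauses are satisfied by x3 = True, x4 = True, x5 = False, x6 = True, x7 = True.
Every clause has at least one true literal under this assignment.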